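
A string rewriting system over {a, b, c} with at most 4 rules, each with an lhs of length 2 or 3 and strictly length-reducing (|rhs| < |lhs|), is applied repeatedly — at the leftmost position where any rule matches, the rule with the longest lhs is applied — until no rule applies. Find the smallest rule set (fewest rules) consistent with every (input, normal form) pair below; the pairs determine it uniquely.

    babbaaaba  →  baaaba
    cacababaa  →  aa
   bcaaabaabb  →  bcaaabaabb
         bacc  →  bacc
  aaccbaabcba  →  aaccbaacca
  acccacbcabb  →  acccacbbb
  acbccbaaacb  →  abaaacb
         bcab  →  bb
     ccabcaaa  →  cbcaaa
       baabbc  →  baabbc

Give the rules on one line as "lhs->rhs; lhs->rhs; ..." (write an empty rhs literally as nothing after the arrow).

bab->; bcb->cc; bcc->a; cab->b

  | babbaaaba => baaaba
  | cacababaa => cababaa => babaa => aa
  | bcaaabaabb
  | bacc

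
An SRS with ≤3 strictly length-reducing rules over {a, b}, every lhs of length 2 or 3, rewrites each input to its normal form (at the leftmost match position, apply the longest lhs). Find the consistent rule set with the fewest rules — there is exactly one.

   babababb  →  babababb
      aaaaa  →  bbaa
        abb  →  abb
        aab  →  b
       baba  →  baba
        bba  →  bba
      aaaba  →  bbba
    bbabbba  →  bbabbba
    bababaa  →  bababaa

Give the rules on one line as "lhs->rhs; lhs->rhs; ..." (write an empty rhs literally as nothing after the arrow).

aaa->bb; aab->b

  | babababb
  | aaaaa => bbaa
  | abb
  | aab => b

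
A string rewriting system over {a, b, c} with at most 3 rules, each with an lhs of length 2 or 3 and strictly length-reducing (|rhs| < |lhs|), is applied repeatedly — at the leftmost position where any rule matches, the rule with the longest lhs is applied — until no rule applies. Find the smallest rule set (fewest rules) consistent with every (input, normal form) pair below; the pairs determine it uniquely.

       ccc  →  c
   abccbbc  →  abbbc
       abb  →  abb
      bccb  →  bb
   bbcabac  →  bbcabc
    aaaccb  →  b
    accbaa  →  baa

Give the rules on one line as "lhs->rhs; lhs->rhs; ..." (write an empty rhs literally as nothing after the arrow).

ac->c; cc->

  | ccc => c
  | abccbbc => abbbc
  | abb
  | bccb => bb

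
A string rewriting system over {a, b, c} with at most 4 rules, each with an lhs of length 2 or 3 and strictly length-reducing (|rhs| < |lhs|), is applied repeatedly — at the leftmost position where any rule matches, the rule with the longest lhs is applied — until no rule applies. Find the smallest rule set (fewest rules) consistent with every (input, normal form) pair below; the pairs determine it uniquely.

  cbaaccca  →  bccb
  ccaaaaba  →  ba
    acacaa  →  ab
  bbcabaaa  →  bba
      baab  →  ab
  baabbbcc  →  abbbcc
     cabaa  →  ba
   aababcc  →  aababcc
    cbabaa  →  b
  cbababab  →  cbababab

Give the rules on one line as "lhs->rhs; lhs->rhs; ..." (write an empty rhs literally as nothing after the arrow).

baa->a; ca->b; caa->

  | cbaaccca => caccca => bccca => bccb
  | ccaaaaba => caaba => ba
  | acacaa => abcaa => ab
  | bbcabaaa => bbbbaaa => bbbaa => bba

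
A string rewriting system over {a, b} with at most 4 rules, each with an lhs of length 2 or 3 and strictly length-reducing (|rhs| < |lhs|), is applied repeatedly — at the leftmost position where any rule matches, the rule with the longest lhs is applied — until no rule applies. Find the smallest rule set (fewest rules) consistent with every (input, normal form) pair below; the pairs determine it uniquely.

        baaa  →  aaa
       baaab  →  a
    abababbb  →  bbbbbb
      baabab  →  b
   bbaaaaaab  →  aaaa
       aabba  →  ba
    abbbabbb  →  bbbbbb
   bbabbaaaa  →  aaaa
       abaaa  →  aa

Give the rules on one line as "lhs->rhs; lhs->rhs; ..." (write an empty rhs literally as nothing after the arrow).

aab->; ab->b; aba->bb; baa->aa

  | baaa => aaa
  | baaab => aaab => a
  | abababbb => bbbabbb => bbbbbb
  | baabab => aabab => ab => b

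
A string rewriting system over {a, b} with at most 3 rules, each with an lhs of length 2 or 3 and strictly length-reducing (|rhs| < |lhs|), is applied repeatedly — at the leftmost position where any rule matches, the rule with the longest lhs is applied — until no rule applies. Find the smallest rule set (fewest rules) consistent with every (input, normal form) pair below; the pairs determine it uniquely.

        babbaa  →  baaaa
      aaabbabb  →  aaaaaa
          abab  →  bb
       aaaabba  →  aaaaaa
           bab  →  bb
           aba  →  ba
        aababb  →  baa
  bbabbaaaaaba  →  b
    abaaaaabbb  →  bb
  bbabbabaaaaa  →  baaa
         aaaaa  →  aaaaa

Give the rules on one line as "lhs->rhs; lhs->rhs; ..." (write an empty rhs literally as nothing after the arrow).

ab->b; abb->aa; bba->b

  | babbaa => baaaa
  | aaabbabb => aaaaabb => aaaaaa
  | abab => bab => bb
  | aaaabba => aaaaaa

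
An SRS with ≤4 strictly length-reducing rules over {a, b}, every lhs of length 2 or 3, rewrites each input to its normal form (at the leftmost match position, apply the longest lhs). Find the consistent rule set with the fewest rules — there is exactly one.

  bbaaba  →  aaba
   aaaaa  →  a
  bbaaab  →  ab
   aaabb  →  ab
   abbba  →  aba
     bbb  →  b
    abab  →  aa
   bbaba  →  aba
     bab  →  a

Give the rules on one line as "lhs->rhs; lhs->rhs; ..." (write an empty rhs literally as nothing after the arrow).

aaa->a; abb->ab; bab->a; bb->

  | bbaaba => aaba
  | aaaaa => aaa => a
  | bbaaab => aaab => ab
  | aaabb => abb => ab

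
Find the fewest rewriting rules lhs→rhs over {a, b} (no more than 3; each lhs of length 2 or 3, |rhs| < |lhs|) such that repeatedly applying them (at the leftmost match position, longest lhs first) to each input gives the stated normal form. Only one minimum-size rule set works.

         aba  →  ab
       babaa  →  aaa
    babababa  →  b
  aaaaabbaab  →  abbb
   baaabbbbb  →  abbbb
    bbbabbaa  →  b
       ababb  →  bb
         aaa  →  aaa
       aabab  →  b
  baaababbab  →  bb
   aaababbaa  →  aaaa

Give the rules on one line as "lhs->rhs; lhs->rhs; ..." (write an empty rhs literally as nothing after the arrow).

aab->bb; ba->b; bab->a

  | aba => ab
  | babaa => aaa
  | babababa => aababa => bbaba => baa => ba => b
  | aaaaabbaab => aaabbbaab => abbbbaab => abbbbab => abbba => abbb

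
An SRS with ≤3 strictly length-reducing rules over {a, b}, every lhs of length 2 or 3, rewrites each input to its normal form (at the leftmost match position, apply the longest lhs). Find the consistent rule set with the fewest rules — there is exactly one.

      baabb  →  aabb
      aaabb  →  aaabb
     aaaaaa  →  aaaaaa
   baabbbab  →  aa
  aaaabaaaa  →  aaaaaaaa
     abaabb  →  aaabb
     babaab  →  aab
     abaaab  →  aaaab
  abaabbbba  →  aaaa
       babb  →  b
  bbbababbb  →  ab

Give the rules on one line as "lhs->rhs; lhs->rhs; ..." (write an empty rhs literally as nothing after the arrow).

  | baabb => aabb
  | aaabb
  | aaaaaa
  | baabbbab => aabbbab => aabab => aa

ba->a; bab->; bbb->b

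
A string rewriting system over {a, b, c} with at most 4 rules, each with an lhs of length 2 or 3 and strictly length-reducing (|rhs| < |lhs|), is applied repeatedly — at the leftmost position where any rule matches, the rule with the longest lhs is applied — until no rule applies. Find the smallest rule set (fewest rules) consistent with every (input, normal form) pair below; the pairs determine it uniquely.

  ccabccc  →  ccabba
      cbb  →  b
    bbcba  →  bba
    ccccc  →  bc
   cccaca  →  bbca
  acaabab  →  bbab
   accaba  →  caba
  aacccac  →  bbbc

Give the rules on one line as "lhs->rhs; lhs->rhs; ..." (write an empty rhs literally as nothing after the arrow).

aa->b; ac->; cb->; ccc->ba

  | ccabccc => ccabba
  | cbb => b
  | bbcba => bba
  | ccccc => bacc => bc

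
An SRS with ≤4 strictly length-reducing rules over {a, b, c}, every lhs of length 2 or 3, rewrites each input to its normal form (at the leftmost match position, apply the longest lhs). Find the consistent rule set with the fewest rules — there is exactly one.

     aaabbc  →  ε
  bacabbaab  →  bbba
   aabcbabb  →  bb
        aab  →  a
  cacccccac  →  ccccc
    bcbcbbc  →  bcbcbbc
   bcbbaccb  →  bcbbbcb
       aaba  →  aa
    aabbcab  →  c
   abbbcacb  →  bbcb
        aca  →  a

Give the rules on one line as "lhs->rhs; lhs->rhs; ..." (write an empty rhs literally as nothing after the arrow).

ab->; ac->; bac->bb

  | aaabbc => aabc => ac => ε
  | bacabbaab => bbabbaab => bbbaab => bbba
  | aabcbabb => acbabb => babb => bb
  | aab => a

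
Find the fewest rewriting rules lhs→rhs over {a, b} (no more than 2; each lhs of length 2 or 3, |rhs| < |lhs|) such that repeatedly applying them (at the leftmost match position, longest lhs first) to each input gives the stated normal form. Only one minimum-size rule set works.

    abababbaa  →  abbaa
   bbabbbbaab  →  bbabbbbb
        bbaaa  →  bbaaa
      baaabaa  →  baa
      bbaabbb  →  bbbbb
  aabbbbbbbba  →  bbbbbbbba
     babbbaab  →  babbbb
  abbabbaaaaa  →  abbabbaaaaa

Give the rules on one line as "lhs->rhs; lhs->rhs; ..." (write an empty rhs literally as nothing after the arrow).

aab->b; aba->a

  | abababbaa => ababbaa => abbaa
  | bbabbbbaab => bbabbbbb
  | bbaaa
  | baaabaa => babaa => baa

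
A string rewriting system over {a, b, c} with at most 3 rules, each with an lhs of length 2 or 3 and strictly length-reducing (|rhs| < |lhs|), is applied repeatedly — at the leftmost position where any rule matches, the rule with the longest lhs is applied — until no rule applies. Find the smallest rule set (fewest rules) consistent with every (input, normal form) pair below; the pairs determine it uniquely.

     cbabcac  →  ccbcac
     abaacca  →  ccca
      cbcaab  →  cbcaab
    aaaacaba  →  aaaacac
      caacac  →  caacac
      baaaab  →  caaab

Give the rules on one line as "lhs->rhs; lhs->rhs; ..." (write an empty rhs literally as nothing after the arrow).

  | cbabcac => ccbcac
  | abaacca => acacca => accca => ccca
  | cbcaab
  | aaaacaba => aaaacac

acc->cc; ba->c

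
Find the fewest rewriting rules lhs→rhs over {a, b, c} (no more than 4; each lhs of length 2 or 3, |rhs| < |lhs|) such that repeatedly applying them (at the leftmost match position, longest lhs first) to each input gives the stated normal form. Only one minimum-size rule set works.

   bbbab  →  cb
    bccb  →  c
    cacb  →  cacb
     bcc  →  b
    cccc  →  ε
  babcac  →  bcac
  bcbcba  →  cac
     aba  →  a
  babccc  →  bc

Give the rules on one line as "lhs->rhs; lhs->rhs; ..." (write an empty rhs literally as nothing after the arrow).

ba->; bb->c; bcb->ca; cc->

  | bbbab => cbab => cb
  | bccb => bb => c
  | cacb
  | bcc => b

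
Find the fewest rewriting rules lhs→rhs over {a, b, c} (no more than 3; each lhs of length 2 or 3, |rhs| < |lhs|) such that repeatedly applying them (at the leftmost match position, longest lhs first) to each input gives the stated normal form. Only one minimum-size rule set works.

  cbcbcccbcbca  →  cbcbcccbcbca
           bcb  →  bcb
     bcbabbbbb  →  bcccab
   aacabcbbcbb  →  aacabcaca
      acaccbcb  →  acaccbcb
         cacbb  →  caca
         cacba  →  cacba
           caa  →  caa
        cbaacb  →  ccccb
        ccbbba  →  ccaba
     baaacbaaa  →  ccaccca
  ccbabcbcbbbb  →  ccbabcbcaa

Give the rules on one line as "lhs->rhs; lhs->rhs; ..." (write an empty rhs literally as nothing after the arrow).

baa->cc; bb->a

  | cbcbcccbcbca
  | bcb
  | bcbabbbbb => bcbaabbb => bcccbbb => bcccab
  | aacabcbbcbb => aacabcacbb => aacabcaca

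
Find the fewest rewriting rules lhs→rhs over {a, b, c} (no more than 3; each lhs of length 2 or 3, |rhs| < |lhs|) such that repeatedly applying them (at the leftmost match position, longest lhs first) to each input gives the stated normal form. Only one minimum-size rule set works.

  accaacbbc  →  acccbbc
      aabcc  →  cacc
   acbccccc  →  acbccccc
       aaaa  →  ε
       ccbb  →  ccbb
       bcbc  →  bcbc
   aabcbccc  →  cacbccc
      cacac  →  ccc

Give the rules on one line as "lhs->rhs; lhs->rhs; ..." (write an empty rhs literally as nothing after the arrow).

  | accaacbbc => acccbbc
  | aabcc => cacc
  | acbccccc
  | aaaa => aa => ε

aa->; aab->ca; aca->c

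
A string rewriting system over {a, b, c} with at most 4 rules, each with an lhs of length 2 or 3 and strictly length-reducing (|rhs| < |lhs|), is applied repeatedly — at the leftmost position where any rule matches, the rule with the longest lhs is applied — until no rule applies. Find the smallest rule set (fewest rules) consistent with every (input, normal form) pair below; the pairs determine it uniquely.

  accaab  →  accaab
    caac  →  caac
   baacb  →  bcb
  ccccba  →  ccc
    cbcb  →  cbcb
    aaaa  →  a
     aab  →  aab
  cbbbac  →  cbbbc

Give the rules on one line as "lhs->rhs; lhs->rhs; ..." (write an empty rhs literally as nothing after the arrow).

  | accaab
  | caac
  | baacb => bacb => bcb
  | ccccba => ccc

aaa->; ba->b; cba->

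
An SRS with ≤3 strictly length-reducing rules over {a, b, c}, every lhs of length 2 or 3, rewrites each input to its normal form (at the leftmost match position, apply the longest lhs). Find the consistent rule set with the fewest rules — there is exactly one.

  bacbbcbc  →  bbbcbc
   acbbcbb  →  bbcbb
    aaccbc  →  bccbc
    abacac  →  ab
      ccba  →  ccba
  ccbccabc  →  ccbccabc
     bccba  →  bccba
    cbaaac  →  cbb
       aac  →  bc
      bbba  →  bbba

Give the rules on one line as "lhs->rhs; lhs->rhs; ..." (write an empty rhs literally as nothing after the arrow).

aa->b; ac->

  | bacbbcbc => bbbcbc
  | acbbcbb => bbcbb
  | aaccbc => bccbc
  | abacac => abac => ab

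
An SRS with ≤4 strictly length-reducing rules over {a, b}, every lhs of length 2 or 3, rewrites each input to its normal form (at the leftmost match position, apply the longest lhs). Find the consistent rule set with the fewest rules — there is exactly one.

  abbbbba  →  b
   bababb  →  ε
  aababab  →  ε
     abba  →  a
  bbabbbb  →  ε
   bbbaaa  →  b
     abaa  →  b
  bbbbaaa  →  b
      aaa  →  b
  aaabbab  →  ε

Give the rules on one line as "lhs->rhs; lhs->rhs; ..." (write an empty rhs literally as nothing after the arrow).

aa->b; ab->b; ba->b; bb->

  | abbbbba => bbbbba => bbba => ba => b
  | bababb => bbabb => abb => bb => ε
  | aababab => bbabab => abab => bab => bb => ε
  | abba => bba => a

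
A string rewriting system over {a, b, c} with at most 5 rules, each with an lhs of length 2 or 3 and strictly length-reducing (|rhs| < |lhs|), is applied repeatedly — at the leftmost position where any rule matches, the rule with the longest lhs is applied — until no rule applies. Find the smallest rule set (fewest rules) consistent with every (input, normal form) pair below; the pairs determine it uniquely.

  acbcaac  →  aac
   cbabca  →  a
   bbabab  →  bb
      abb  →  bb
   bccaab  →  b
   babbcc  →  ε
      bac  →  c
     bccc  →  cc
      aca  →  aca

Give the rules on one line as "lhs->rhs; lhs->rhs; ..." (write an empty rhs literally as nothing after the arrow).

  | acbcaac => abcaac => bcaac => aac
  | cbabca => babca => bca => a
  | bbabab => bbab => bb
  | abb => bb

ab->b; ba->; bc->; cb->b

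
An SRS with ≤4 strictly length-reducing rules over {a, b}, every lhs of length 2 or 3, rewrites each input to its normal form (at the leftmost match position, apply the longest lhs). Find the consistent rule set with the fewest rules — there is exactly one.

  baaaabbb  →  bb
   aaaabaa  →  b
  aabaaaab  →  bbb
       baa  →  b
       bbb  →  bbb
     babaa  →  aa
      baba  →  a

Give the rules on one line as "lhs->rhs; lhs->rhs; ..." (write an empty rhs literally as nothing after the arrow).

aab->bb; ba->b; bab->; bba->a

  | baaaabbb => baaabbb => baabbb => babbb => bb
  | aaaabaa => aabbaa => bbbaa => baa => ba => b
  | aabaaaab => bbaaaab => aaaab => aabb => bbb
  | baa => ba => b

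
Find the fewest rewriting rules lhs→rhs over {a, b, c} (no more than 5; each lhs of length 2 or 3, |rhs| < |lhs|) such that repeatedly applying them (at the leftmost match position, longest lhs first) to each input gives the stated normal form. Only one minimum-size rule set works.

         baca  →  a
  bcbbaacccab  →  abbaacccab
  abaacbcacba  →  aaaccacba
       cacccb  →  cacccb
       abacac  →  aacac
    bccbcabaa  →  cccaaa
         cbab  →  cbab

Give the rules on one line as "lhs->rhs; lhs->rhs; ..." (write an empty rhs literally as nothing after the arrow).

  | baca => a
  | bcbbaacccab => abbaacccab
  | abaacbcacba => aaacbcacba => aaaccacba
  | cacccb

aba->aa; bac->; bc->c; bcb->ab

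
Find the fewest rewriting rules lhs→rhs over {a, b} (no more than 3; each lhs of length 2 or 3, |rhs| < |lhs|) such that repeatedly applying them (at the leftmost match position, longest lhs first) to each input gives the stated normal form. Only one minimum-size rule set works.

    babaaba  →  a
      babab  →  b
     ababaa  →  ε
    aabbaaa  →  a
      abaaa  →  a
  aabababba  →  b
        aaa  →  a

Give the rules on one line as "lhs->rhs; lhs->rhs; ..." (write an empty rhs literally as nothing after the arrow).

aa->; ba->

  | babaaba => baaba => aba => a
  | babab => bab => b
  | ababaa => abaa => aa => ε
  | aabbaaa => bbaaa => baa => a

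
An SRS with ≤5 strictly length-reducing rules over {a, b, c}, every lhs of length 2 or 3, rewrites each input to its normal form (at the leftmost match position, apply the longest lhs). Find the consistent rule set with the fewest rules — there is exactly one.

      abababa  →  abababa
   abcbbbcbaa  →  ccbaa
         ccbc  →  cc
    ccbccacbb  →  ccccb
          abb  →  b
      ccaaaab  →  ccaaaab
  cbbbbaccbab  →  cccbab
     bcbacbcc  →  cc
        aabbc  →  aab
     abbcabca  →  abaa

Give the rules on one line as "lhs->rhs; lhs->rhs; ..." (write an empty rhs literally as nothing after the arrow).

  | abababa
  | abcbbbcbaa => abbbcbaa => acbcbaa => bbcbaa => ccbaa
  | ccbc => cc
  | ccbccacbb => cccacbb => cccbbb => ccccb

ac->b; acc->ab; bb->c; bc->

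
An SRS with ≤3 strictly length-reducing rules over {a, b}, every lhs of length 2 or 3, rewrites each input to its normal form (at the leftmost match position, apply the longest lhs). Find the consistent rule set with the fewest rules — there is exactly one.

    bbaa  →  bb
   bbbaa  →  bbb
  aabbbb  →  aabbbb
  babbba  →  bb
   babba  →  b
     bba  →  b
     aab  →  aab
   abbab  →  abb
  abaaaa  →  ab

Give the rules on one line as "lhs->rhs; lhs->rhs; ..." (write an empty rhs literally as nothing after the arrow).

  | bbaa => bb
  | bbbaa => bbb
  | aabbbb
  | babbba => bbba => bb

ba->; baa->b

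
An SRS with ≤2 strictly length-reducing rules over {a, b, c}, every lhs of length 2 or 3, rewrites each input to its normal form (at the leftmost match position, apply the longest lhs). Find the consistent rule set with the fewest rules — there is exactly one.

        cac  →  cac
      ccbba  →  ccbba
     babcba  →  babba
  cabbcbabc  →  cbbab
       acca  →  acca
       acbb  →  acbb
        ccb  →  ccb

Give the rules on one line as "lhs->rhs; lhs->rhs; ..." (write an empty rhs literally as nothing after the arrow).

  | cac
  | ccbba
  | babcba => babba
  | cabbcbabc => cbcbabc => cbbabc => cbbab

bc->b; cab->c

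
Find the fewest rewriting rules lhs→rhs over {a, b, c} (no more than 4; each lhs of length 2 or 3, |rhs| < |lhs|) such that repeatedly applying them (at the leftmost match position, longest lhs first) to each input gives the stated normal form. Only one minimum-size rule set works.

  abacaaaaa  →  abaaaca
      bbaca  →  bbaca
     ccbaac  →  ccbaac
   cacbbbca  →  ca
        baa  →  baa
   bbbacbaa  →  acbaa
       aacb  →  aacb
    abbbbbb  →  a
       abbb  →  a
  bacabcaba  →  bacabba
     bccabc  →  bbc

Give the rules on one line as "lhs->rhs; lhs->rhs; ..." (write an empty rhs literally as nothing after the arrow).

  | abacaaaaa => abaacaaa => abaaaca
  | bbaca
  | ccbaac
  | cacbbbca => cacca => ca

bbb->; bca->b; caa->ac; cca->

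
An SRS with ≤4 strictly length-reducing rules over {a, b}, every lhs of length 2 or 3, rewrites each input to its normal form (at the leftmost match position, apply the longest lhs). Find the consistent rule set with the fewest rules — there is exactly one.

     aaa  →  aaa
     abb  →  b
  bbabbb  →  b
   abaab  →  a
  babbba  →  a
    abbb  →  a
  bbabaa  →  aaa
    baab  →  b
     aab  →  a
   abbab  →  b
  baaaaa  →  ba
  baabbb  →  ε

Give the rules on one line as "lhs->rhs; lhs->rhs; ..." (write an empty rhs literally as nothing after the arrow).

ab->; baa->ba; bb->a

  | aaa
  | abb => b
  | bbabbb => aabbb => abb => b
  | abaab => aab => a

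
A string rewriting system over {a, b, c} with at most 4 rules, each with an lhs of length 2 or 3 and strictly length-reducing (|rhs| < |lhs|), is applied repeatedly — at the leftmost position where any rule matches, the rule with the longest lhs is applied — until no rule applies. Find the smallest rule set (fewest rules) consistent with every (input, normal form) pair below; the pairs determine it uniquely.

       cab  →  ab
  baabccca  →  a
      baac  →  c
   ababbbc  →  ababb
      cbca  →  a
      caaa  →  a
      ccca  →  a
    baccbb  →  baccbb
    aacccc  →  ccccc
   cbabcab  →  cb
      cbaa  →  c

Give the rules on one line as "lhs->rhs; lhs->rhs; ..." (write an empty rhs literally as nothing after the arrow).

  | cab => ab
  | baabccca => bcbccca => bccca => cca => ca => a
  | baac => bcc => c
  | ababbbc => ababb

aa->c; bc->; ca->a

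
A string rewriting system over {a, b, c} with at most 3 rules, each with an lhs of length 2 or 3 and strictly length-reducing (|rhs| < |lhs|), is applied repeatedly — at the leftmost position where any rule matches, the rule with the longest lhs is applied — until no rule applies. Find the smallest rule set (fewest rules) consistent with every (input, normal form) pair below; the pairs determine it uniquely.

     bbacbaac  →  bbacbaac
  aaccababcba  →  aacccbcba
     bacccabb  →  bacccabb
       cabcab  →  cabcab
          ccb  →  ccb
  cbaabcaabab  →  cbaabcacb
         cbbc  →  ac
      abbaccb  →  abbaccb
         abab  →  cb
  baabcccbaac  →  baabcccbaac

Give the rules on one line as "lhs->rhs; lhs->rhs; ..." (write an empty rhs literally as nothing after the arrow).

aba->c; cbb->a

  | bbacbaac
  | aaccababcba => aacccbcba
  | bacccabb
  | cabcab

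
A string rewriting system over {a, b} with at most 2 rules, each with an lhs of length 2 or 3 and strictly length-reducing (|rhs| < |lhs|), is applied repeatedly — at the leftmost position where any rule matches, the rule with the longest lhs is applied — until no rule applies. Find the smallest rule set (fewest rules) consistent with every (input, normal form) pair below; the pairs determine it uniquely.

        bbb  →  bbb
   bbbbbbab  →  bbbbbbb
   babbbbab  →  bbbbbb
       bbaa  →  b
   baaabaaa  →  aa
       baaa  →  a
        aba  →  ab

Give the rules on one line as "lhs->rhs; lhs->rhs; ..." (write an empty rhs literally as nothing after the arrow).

  | bbb
  | bbbbbbab => bbbbbbb
  | babbbbab => bbbbbab => bbbbbb
  | bbaa => b

ba->b; baa->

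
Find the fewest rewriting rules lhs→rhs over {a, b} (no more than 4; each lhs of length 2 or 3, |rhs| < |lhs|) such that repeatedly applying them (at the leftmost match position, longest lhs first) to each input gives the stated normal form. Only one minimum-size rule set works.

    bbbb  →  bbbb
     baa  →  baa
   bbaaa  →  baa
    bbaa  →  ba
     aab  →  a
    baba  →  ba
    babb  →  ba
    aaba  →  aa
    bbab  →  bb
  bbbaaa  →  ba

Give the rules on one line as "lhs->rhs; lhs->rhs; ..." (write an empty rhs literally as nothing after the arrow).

  | bbbb
  | baa
  | bbaaa => baa
  | bbaa => ba

ab->; abb->a; bba->b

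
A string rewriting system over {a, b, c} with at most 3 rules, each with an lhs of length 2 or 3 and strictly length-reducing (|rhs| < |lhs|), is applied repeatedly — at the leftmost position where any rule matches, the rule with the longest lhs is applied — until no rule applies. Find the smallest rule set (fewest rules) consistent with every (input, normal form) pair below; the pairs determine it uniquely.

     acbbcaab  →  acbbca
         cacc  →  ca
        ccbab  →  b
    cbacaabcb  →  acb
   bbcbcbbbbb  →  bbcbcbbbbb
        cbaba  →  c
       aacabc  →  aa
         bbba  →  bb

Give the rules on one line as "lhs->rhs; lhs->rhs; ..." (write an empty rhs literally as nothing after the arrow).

ab->; ba->; cc->

  | acbbcaab => acbbca
  | cacc => ca
  | ccbab => bab => b
  | cbacaabcb => ccaabcb => aabcb => acb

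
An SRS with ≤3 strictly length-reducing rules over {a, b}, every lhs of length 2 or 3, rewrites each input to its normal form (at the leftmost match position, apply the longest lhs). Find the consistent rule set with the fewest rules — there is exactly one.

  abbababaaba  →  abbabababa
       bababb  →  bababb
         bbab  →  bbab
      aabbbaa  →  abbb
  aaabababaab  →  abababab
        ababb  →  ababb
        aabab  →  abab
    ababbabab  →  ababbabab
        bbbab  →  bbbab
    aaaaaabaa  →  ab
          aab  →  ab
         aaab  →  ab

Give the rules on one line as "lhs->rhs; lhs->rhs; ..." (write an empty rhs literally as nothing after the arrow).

aa->; aab->ab

  | abbababaaba => abbabababa
  | bababb
  | bbab
  | aabbbaa => abbbaa => abbb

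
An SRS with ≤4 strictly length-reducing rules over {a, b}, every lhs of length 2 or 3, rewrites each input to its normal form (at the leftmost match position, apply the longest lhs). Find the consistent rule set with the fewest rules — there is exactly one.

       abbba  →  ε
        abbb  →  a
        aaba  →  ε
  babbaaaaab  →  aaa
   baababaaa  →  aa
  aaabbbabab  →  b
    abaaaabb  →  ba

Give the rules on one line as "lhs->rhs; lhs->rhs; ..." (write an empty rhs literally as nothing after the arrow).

  | abbba => bba => ε
  | abbb => bb => a
  | aaba => ab => ε
  | babbaaaaab => bbaaaaab => aaaab => aaa

ab->; aba->b; bb->a; bba->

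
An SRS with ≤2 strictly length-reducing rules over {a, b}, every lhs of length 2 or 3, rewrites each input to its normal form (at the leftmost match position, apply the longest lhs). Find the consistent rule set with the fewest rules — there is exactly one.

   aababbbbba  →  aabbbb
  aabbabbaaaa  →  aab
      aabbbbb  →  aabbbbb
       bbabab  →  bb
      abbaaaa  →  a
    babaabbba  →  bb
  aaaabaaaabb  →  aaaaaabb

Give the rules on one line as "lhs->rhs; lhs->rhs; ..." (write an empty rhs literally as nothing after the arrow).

  | aababbbbba => aabbbbba => aabbbb
  | aabbabbaaaa => aabbbaaaa => aabbaa => aab
  | aabbbbb
  | bbabab => bbab => bb

ba->; baa->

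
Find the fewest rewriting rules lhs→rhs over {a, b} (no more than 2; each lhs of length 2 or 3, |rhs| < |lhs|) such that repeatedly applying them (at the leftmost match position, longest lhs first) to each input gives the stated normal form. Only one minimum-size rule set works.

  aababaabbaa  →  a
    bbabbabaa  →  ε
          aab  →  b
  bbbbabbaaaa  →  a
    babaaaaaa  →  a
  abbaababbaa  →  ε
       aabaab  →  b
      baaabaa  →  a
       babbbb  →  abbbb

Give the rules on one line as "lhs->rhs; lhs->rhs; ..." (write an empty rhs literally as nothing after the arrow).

aa->; ba->a

  | aababaabbaa => babaabbaa => abaabbaa => aaabbaa => abbaa => abaa => aaa => a
  | bbabbabaa => babbabaa => abbabaa => ababaa => aabaa => baa => aa => ε
  | aab => b
  | bbbbabbaaaa => bbbabbaaaa => bbabbaaaa => babbaaaa => abbaaaa => abaaaa => aaaaa => aaa => a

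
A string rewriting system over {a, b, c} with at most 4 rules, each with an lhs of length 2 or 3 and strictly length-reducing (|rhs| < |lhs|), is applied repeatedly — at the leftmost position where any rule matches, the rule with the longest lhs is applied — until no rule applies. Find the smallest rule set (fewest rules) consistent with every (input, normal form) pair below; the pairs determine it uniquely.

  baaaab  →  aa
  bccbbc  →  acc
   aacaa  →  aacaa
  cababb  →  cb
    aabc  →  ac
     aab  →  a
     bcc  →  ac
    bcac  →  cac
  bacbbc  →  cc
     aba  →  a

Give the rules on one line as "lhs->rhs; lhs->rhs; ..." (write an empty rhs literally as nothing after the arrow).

  | baaaab => aaab => aa
  | bccbbc => acbbc => acbc => acc
  | aacaa
  | cababb => cabb => cb

ab->; ba->; bc->c; bcc->ac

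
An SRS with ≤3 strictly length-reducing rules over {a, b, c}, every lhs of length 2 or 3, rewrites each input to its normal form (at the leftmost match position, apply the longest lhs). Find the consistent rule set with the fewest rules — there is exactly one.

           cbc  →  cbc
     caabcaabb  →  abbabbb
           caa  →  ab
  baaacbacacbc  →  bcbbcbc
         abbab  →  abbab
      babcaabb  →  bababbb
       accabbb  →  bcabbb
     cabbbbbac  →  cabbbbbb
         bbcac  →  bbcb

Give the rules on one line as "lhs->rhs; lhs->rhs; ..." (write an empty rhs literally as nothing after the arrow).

ac->b; acb->cb; caa->ab

  | cbc
  | caabcaabb => abbcaabb => abbabbb
  | caa => ab
  | baaacbacacbc => baacbacacbc => bacbacacbc => bcbacacbc => bcbbacbc => bcbbcbc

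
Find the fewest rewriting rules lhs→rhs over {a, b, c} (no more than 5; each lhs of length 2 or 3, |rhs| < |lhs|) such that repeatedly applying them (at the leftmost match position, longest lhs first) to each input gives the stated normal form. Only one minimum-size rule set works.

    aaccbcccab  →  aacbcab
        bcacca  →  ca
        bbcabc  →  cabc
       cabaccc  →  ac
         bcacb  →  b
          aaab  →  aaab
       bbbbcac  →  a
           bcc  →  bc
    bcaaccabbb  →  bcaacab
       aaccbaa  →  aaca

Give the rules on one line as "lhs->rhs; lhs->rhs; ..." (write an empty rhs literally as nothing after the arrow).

ba->; bb->; cac->a; cc->c

  | aaccbcccab => aacbcccab => aacbccab => aacbcab
  | bcacca => baca => ca
  | bbcabc => cabc
  | cabaccc => caccc => acc => ac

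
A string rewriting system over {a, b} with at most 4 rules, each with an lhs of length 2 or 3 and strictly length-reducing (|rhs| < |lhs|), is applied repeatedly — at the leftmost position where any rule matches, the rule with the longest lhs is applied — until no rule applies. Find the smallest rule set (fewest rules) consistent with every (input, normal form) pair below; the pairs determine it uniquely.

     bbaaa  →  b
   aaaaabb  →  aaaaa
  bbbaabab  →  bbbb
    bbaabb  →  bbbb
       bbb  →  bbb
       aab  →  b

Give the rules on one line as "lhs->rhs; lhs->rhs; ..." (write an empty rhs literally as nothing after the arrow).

ab->b; abb->a; ba->; baa->b

  | bbaaa => bba => b
  | aaaaabb => aaaaa
  | bbbaabab => bbbbab => bbbb
  | bbaabb => bbbb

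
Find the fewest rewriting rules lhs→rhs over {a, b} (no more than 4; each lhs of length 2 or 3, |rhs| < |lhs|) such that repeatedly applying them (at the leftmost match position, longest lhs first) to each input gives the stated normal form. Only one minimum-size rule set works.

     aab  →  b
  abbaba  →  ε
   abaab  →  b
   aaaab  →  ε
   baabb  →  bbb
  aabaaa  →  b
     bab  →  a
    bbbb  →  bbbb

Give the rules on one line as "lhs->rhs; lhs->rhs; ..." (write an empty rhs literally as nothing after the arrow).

  | aab => b
  | abbaba => baba => aa => ε
  | abaab => aab => b
  | aaaab => ab => ε

aa->; aaa->; ab->; bab->a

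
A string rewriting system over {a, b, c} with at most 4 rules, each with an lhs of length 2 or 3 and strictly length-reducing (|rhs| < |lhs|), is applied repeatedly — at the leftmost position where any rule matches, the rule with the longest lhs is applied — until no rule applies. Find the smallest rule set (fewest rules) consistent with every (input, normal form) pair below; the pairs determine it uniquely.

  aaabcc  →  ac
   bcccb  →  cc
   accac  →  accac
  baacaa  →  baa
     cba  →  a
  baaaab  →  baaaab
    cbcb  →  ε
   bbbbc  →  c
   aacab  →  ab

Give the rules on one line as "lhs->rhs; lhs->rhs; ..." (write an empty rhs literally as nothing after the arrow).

aac->; bc->c; cb->

  | aaabcc => aaacc => ac
  | bcccb => cccb => cc
  | accac
  | baacaa => baa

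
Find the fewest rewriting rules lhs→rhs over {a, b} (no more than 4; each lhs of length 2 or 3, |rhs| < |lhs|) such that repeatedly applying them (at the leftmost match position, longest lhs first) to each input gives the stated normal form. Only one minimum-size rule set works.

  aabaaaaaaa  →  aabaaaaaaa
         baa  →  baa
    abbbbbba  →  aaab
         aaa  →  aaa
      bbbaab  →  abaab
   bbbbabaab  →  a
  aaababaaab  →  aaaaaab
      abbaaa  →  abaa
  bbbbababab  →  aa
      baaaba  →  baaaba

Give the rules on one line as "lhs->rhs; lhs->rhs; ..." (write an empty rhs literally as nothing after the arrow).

  | aabaaaaaaa
  | baa
  | abbbbbba => aabbbba => aaabba => aaab
  | aaa

bab->; bb->a; bba->b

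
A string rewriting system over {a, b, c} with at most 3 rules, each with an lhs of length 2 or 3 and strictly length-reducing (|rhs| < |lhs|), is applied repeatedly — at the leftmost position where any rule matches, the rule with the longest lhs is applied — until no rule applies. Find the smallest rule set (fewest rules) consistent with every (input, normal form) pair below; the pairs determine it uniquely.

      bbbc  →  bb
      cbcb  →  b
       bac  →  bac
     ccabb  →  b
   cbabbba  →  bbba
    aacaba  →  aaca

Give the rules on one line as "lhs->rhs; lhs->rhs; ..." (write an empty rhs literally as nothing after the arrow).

ab->; bc->; cb->b

  | bbbc => bb
  | cbcb => bcb => b
  | bac
  | ccabb => ccb => cb => b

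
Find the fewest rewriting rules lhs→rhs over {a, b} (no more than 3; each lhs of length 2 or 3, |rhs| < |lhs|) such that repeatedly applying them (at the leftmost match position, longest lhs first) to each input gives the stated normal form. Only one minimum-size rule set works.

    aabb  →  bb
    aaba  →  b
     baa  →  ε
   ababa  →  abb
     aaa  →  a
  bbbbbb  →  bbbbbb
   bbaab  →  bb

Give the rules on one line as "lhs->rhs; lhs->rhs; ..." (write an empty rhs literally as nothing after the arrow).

aa->; ba->b; baa->

  | aabb => bb
  | aaba => ba => b
  | baa => ε
  | ababa => abba => abb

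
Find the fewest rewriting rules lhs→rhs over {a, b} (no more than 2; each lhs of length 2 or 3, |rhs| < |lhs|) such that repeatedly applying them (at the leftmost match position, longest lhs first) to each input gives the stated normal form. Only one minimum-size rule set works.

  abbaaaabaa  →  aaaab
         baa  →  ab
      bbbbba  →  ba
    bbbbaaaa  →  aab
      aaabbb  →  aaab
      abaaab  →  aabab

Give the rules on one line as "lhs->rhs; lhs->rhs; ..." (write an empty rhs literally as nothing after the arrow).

  | abbaaaabaa => abaaaabaa => aabaabaa => aaabbaa => aaabaa => aaaab
  | baa => ab
  | bbbbba => bbbba => bbba => bba => ba
  | bbbbaaaa => bbbaaaa => bbaaaa => baaaa => abaa => aab

baa->ab; bb->b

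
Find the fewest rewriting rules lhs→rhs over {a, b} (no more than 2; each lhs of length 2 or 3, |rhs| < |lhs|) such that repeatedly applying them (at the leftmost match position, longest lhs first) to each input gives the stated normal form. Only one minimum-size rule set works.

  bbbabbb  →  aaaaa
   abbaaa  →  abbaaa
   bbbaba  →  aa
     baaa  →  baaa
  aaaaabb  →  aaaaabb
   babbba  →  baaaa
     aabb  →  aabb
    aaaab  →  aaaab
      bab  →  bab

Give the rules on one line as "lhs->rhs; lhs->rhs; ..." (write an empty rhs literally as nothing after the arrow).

  | bbbabbb => aaabbb => aaaaa
  | abbaaa
  | bbbaba => aaaba => aa
  | baaa

aba->; bbb->aa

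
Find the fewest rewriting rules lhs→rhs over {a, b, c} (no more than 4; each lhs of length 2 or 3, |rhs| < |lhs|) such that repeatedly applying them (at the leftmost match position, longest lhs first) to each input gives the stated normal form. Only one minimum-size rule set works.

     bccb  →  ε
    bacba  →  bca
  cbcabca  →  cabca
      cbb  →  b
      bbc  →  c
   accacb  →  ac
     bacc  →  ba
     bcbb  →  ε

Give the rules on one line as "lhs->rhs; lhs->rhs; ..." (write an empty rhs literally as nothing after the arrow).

  | bccb => bb => ε
  | bacba => bca
  | cbcabca => cabca
  | cbb => b

acb->c; bb->; cb->; cc->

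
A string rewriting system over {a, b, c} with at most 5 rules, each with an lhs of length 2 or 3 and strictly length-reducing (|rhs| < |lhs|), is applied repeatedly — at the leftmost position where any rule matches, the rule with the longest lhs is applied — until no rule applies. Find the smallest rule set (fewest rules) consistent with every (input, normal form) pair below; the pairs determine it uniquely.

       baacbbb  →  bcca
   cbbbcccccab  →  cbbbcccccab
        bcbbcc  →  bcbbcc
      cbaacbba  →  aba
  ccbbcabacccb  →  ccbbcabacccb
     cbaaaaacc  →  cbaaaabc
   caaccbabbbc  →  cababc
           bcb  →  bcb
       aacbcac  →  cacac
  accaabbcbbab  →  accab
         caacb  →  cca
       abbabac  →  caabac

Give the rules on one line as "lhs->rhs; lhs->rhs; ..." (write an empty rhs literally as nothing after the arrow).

aac->ab; abb->ca; acb->; cbc->

  | baacbbb => babbbb => bcabb => bcca
  | cbbbcccccab
  | bcbbcc
  | cbaacbba => cbabbba => cbcaba => aba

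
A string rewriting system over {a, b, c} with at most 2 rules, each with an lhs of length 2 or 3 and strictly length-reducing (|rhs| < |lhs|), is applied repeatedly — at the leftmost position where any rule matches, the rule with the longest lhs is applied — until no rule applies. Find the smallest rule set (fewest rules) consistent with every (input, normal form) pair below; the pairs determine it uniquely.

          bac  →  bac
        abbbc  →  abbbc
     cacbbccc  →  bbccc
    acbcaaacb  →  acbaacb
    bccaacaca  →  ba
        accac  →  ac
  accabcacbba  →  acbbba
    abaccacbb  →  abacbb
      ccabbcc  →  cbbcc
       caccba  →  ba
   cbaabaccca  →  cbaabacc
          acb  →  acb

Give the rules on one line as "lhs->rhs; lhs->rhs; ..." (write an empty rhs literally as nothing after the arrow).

  | bac
  | abbbc
  | cacbbccc => cabbccc => bbccc
  | acbcaaacb => acbaacb

ca->; cac->ca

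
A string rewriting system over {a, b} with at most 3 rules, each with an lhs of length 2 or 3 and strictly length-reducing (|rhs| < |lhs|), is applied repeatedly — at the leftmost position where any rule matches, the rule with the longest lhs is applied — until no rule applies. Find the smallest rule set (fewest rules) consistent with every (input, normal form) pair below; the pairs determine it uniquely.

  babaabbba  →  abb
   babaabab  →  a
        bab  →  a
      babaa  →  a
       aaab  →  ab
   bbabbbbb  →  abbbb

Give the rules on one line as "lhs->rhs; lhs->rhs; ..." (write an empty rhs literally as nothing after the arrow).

  | babaabbba => aaaabbba => aaabbba => aabbba => abbba => abb
  | babaabab => aaaabab => aaabab => aabab => abab => aaa => aa => a
  | bab => aa => a
  | babaa => aaaa => aaa => aa => a

aa->a; ba->; bab->aa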